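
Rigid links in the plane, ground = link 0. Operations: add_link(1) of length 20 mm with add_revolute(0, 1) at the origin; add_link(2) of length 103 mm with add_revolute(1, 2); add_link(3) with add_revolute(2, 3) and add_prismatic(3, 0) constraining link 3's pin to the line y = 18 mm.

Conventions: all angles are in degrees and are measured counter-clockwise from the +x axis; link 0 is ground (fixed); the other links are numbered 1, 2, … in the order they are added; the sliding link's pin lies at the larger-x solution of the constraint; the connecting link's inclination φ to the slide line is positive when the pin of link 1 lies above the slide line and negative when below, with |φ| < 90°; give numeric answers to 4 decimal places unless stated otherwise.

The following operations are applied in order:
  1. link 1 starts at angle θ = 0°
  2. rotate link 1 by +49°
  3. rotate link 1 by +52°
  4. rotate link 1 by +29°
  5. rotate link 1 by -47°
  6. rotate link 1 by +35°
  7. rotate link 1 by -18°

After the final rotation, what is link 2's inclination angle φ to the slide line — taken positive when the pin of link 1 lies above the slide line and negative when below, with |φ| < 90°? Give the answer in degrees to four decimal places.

geometry: r = 20 mm, L = 103 mm, e = 18 mm; θ starts at 0°
rotate link 1 by +49°: θ ← 0° +49° = 49°
rotate link 1 by +52°: θ ← 49° +52° = 101°
rotate link 1 by +29°: θ ← 101° +29° = 130°
rotate link 1 by -47°: θ ← 130° -47° = 83°
rotate link 1 by +35°: θ ← 83° +35° = 118°
rotate link 1 by -18°: θ ← 118° -18° = 100°
h = r sin θ − e = 19.696155 − 18 = 1.696155
sin φ = h / L = 1.696155 / 103 = 0.01646752
φ = arcsin(0.01646752) = 0.943562°

0.9436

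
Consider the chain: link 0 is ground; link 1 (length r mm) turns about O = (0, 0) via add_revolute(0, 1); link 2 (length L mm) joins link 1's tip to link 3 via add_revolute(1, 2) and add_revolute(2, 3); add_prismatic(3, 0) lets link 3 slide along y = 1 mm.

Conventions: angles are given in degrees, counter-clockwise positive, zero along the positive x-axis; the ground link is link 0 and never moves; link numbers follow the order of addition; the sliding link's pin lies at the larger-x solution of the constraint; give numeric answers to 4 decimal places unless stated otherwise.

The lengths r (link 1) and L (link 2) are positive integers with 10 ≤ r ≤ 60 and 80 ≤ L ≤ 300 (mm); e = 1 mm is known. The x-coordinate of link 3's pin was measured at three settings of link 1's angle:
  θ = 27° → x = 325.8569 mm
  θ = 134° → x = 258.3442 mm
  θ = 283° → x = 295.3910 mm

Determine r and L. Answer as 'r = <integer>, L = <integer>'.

constraint per measurement: (x − r cos θ)² + (r sin θ − e)² = L²
subtracting the θ₁ and θ₂ equations cancels the r² and L² terms:
r = (x₁² − x₂²) / (2[(x₁cos θ₁ + e sin θ₁) − (x₂cos θ₂ + e sin θ₂)]) = 41.9999 → r = 42
L² = (x₁ − r cos θ₁)² + (r sin θ₁ − e)² = 83520.9717 → L = 289.0000 → L = 289
check at θ₃=283°: x = 295.3910 (printed 295.3910) ✓

r = 42, L = 289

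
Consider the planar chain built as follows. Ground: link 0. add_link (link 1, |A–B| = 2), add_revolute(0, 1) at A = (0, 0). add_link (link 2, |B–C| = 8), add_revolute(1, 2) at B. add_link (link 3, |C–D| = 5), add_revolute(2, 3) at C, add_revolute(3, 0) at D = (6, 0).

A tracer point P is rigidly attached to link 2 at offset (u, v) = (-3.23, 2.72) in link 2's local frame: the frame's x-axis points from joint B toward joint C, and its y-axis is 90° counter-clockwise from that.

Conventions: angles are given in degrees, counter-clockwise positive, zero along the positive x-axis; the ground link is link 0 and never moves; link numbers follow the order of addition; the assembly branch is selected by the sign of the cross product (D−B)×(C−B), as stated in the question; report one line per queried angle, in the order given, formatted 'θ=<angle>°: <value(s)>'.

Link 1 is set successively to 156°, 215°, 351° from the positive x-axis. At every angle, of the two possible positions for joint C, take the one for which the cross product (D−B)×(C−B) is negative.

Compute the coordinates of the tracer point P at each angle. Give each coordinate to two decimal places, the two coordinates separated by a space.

A=(0,0), D=(6.00,0)
θ=156°: B = A + 2.00·(cos156°, sin156°) = (-1.8271, 0.8135)
θ=156°: |BD| = 7.8692
θ=156°: circle(B,8.00) ∩ circle(D,5.00): a=6.4126, h=4.7831
θ=156°:   candidates: C₊=(5.0456,4.9081) cross=37.640; C₋=(4.0567,-4.6069) cross=-37.640
θ=156°:   branch - wants cross < 0 → take C=(4.0567,-4.6069) (cross=-37.640)
θ=156°: ex = (C−B)/|BC| = (0.7355,-0.6775); ey = (0.6775,0.7355)
θ=156°: P = B + -3.23·ex + 2.72·ey = (-2.3598,5.0025)
θ=215°: B = A + 2.00·(cos215°, sin215°) = (-1.6383, -1.1472)
θ=215°: |BD| = 7.7240
θ=215°: circle(B,8.00) ∩ circle(D,5.00): a=6.3866, h=4.8178
θ=215°:   candidates: C₊=(3.9619,4.5658) cross=37.213; C₋=(5.3930,-4.9630) cross=-37.213
θ=215°:   branch - wants cross < 0 → take C=(5.3930,-4.9630) (cross=-37.213)
θ=215°: ex = (C−B)/|BC| = (0.8789,-0.4770); ey = (0.4770,0.8789)
θ=215°: P = B + -3.23·ex + 2.72·ey = (-3.1798,2.7841)
θ=351°: B = A + 2.00·(cos351°, sin351°) = (1.9754, -0.3129)
θ=351°: |BD| = 4.0368
θ=351°: circle(B,8.00) ∩ circle(D,5.00): a=6.8490, h=4.1342
θ=351°:   candidates: C₊=(8.4833,4.3397) cross=16.689; C₋=(9.1242,-3.9038) cross=-16.689
θ=351°:   branch - wants cross < 0 → take C=(9.1242,-3.9038) (cross=-16.689)
θ=351°: ex = (C−B)/|BC| = (0.8936,-0.4489); ey = (0.4489,0.8936)
θ=351°: P = B + -3.23·ex + 2.72·ey = (0.3100,3.5676)

θ=156°: -2.36 5.00
θ=215°: -3.18 2.78
θ=351°: 0.31 3.57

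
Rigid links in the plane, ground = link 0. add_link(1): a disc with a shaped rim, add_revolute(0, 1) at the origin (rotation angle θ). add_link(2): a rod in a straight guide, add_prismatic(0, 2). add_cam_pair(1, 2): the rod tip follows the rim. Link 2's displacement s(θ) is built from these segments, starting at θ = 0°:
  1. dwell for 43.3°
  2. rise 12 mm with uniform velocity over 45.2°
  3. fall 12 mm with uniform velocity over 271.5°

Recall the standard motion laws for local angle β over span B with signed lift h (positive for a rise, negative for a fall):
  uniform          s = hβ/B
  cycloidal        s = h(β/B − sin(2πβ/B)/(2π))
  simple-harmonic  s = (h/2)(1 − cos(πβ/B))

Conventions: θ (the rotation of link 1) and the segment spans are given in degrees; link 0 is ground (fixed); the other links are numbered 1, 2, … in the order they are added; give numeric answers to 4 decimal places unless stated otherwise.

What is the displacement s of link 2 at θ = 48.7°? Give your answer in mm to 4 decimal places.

segment 1 (0° to 43.3°, dwell): s unchanged at 0.0000
θ = 48.7° falls in segment 2 (43.3° to 88.5°, uniform, h = 12): β = 48.7 − 43.3 = 5.4°, B = 45.2°; Δs = 12·5.4/45.2 = 1.4336; s = 0.0000 + 1.4336 = 1.4336

1.4336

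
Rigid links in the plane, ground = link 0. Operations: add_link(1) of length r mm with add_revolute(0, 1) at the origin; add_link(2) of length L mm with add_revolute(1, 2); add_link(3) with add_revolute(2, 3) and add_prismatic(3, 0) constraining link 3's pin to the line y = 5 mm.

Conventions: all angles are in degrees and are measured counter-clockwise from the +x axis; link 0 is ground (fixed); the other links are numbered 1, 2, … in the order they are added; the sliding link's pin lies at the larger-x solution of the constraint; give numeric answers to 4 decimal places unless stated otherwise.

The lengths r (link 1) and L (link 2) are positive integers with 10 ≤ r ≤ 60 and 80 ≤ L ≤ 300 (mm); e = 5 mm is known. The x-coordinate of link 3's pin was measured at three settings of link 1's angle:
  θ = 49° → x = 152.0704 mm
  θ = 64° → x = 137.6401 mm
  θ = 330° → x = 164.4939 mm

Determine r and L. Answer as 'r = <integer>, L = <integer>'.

constraint per measurement: (x − r cos θ)² + (r sin θ − e)² = L²
subtracting the θ₁ and θ₂ equations cancels the r² and L² terms:
r = (x₁² − x₂²) / (2[(x₁cos θ₁ + e sin θ₁) − (x₂cos θ₂ + e sin θ₂)]) = 54.0001 → r = 54
L² = (x₁ − r cos θ₁)² + (r sin θ₁ − e)² = 14884.0102 → L = 122.0000 → L = 122
check at θ₃=330°: x = 164.4939 (printed 164.4939) ✓

r = 54, L = 122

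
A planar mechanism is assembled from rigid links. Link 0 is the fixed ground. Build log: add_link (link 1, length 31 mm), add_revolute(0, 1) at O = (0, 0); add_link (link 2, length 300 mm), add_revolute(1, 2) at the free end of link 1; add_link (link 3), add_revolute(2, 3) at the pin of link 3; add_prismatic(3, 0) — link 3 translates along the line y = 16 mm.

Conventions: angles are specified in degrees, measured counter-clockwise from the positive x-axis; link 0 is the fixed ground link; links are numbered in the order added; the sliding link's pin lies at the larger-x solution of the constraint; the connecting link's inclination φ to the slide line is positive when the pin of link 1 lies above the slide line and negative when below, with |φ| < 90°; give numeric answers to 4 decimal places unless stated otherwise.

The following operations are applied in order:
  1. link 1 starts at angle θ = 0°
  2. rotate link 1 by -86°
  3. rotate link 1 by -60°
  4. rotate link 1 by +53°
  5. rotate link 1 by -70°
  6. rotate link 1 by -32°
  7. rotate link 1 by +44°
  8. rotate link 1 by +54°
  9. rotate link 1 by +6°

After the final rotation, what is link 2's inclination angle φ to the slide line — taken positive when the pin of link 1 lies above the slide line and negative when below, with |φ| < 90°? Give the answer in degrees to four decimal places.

geometry: r = 31 mm, L = 300 mm, e = 16 mm; θ starts at 0°
rotate link 1 by -86°: θ ← 0° -86° = -86°
rotate link 1 by -60°: θ ← -86° -60° = -146°
rotate link 1 by +53°: θ ← -146° +53° = -93°
rotate link 1 by -70°: θ ← -93° -70° = -163°
rotate link 1 by -32°: θ ← -163° -32° = -195°
rotate link 1 by +44°: θ ← -195° +44° = -151°
rotate link 1 by +54°: θ ← -151° +54° = -97°
rotate link 1 by +6°: θ ← -97° +6° = -91°
h = r sin θ − e = -30.995279 − 16 = -46.995279
sin φ = h / L = -46.995279 / 300 = -0.15665093
φ = arcsin(-0.15665093) = -9.012557°

-9.0126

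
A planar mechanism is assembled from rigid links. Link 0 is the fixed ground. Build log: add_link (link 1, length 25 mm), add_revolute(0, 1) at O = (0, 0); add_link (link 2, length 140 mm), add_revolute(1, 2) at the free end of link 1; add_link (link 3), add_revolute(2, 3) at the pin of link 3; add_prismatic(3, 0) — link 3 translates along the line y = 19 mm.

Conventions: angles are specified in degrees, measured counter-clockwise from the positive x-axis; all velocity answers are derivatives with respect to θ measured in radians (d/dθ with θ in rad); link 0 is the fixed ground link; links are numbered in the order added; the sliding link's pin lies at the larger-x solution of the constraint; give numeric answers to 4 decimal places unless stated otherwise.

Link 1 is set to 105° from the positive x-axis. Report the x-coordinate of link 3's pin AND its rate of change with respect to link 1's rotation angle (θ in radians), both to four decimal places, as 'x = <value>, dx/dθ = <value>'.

geometry: r = 25 mm, L = 140 mm, e = 19 mm
crank pin P = (r cos θ, r sin θ) = (-6.470476, 24.148146)
h = r sin θ − e = 24.148146 − 19 = 5.148146
x = r cos θ + √(L² − h²) = -6.470476 + 139.905313 = 133.434837
dx/dθ = −r sin θ − h·r cos θ/√(L² − h²) (θ in radians; h = 5.148146) = -23.910049

x = 133.4348, dx/dθ = -23.9100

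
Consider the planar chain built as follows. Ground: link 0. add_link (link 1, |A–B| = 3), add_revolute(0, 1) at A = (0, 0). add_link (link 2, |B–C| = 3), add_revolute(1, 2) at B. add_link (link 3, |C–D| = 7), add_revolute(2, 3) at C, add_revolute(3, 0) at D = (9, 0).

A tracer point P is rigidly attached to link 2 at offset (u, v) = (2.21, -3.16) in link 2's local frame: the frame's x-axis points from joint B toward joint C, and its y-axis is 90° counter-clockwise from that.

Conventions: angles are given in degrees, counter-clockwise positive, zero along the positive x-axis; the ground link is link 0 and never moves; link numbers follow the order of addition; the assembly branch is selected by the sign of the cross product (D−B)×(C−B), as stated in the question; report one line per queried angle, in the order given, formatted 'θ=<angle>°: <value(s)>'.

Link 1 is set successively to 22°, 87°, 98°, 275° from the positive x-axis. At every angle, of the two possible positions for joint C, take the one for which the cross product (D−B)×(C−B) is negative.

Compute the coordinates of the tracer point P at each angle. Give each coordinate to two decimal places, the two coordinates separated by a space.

A=(0,0), D=(9.00,0)
θ=22°: B = A + 3.00·(cos22°, sin22°) = (2.7816, 1.1238)
θ=22°: |BD| = 6.3192
θ=22°: circle(B,3.00) ∩ circle(D,7.00): a=-0.0054, h=3.0000
θ=22°:   candidates: C₊=(3.3098,4.0769) cross=18.958; C₋=(2.2427,-1.8274) cross=-18.958
θ=22°:   branch - wants cross < 0 → take C=(2.2427,-1.8274) (cross=-18.958)
θ=22°: ex = (C−B)/|BC| = (-0.1796,-0.9837); ey = (0.9837,-0.1796)
θ=22°: P = B + 2.21·ex + -3.16·ey = (-0.7240,-0.4827)
θ=87°: B = A + 3.00·(cos87°, sin87°) = (0.1570, 2.9959)
θ=87°: |BD| = 9.3367
θ=87°: circle(B,3.00) ∩ circle(D,7.00): a=2.5263, h=1.6180
θ=87°:   candidates: C₊=(3.0689,3.7177) cross=15.107; C₋=(2.0305,0.6528) cross=-15.107
θ=87°:   branch - wants cross < 0 → take C=(2.0305,0.6528) (cross=-15.107)
θ=87°: ex = (C−B)/|BC| = (0.6245,-0.7810); ey = (0.7810,0.6245)
θ=87°: P = B + 2.21·ex + -3.16·ey = (-0.9309,-0.7036)
θ=98°: B = A + 3.00·(cos98°, sin98°) = (-0.4175, 2.9708)
θ=98°: |BD| = 9.8750
θ=98°: circle(B,3.00) ∩ circle(D,7.00): a=2.9122, h=0.7206
θ=98°:   candidates: C₊=(2.5765,2.7819) cross=7.116; C₋=(2.1430,1.4075) cross=-7.116
θ=98°:   branch - wants cross < 0 → take C=(2.1430,1.4075) (cross=-7.116)
θ=98°: ex = (C−B)/|BC| = (0.8535,-0.5211); ey = (0.5211,0.8535)
θ=98°: P = B + 2.21·ex + -3.16·ey = (-0.1780,-0.8779)
θ=275°: B = A + 3.00·(cos275°, sin275°) = (0.2615, -2.9886)
θ=275°: |BD| = 9.2355
θ=275°: circle(B,3.00) ∩ circle(D,7.00): a=2.4522, h=1.7283
θ=275°:   candidates: C₊=(2.0224,-0.5598) cross=15.961; C₋=(3.1410,-3.8303) cross=-15.961
θ=275°:   branch - wants cross < 0 → take C=(3.1410,-3.8303) (cross=-15.961)
θ=275°: ex = (C−B)/|BC| = (0.9598,-0.2806); ey = (0.2806,0.9598)
θ=275°: P = B + 2.21·ex + -3.16·ey = (1.4960,-6.6417)

θ=22°: -0.72 -0.48
θ=87°: -0.93 -0.70
θ=98°: -0.18 -0.88
θ=275°: 1.50 -6.64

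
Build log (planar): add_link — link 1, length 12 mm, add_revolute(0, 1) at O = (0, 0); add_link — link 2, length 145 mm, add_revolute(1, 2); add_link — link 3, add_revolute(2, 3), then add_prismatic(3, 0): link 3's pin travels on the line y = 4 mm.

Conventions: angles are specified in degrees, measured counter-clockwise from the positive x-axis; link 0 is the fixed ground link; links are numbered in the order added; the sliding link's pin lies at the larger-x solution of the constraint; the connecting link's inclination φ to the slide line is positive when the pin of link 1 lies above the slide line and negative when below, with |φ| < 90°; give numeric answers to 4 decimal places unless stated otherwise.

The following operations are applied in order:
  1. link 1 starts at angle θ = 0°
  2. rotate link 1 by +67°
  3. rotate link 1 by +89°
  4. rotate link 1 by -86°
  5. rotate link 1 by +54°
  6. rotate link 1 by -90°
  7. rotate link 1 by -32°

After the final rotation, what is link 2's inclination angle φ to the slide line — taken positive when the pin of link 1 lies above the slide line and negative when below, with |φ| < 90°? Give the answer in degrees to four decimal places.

geometry: r = 12 mm, L = 145 mm, e = 4 mm; θ starts at 0°
rotate link 1 by +67°: θ ← 0° +67° = 67°
rotate link 1 by +89°: θ ← 67° +89° = 156°
rotate link 1 by -86°: θ ← 156° -86° = 70°
rotate link 1 by +54°: θ ← 70° +54° = 124°
rotate link 1 by -90°: θ ← 124° -90° = 34°
rotate link 1 by -32°: θ ← 34° -32° = 2°
h = r sin θ − e = 0.418794 − 4 = -3.581206
sin φ = h / L = -3.581206 / 145 = -0.02469797
φ = arcsin(-0.02469797) = -1.415234°

-1.4152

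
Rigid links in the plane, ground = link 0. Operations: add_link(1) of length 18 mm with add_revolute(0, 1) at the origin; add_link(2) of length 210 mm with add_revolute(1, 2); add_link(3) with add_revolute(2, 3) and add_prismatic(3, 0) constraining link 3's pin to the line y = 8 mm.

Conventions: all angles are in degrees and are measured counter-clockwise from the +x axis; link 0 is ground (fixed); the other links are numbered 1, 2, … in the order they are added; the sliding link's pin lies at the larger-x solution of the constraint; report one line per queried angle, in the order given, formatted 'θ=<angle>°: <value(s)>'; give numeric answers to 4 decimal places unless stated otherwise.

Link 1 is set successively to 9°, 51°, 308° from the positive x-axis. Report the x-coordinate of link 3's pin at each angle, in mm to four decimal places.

geometry: r = 18 mm, L = 210 mm, e = 8 mm
θ=9°: crank pin P = (r cos θ, r sin θ) = (17.778390, 2.815820)
θ=9°: h = r sin θ − e = 2.815820 − 8 = -5.184180
θ=9°: x = r cos θ + √(L² − h²) = 17.778390 + 209.936000 = 227.714391
θ=51°: crank pin P = (r cos θ, r sin θ) = (11.327767, 13.988627)
θ=51°: h = r sin θ − e = 13.988627 − 8 = 5.988627
θ=51°: x = r cos θ + √(L² − h²) = 11.327767 + 209.914593 = 221.242360
θ=308°: crank pin P = (r cos θ, r sin θ) = (11.081907, -14.184194)
θ=308°: h = r sin θ − e = -14.184194 − 8 = -22.184194
θ=308°: x = r cos θ + √(L² − h²) = 11.081907 + 208.824954 = 219.906861

θ=9°: 227.7144
θ=51°: 221.2424
θ=308°: 219.9069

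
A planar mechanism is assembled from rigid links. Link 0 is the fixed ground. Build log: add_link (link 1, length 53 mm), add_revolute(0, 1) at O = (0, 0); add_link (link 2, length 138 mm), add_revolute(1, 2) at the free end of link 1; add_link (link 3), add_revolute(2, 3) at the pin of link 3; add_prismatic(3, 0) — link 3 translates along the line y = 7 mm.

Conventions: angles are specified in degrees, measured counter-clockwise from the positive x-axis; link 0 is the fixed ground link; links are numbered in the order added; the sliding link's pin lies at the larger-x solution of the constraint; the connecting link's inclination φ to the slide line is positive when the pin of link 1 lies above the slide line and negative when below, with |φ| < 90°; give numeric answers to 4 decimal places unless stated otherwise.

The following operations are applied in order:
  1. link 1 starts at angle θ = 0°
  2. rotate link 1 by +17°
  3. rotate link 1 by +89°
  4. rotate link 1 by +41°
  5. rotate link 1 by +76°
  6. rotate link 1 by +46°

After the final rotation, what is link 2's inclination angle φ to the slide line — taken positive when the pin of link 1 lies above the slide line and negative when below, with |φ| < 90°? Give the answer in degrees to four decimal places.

geometry: r = 53 mm, L = 138 mm, e = 7 mm; θ starts at 0°
rotate link 1 by +17°: θ ← 0° +17° = 17°
rotate link 1 by +89°: θ ← 17° +89° = 106°
rotate link 1 by +41°: θ ← 106° +41° = 147°
rotate link 1 by +76°: θ ← 147° +76° = 223°
rotate link 1 by +46°: θ ← 223° +46° = 269°
h = r sin θ − e = -52.991928 − 7 = -59.991928
sin φ = h / L = -59.991928 / 138 = -0.43472411
φ = arcsin(-0.43472411) = -25.767740°

-25.7677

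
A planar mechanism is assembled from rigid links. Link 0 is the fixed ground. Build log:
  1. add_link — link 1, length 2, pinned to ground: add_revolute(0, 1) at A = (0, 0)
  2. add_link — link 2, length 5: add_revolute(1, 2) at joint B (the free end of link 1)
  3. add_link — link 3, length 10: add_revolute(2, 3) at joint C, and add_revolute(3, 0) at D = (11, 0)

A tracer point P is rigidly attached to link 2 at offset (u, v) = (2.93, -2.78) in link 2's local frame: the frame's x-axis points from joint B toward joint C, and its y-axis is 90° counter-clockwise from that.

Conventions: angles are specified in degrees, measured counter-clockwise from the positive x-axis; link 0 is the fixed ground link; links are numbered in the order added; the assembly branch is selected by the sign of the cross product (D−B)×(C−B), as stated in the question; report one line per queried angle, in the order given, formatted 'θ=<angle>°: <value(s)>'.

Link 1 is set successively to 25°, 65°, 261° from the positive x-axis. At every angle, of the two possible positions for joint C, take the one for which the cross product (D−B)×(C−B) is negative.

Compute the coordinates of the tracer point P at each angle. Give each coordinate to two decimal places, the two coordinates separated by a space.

A=(0,0), D=(11.00,0)
θ=25°: B = A + 2.00·(cos25°, sin25°) = (1.8126, 0.8452)
θ=25°: |BD| = 9.2262
θ=25°: circle(B,5.00) ∩ circle(D,10.00): a=0.5486, h=4.9698
θ=25°:   candidates: C₊=(2.8142,5.7439) cross=45.852; C₋=(1.9036,-4.1539) cross=-45.852
θ=25°:   branch - wants cross < 0 → take C=(1.9036,-4.1539) (cross=-45.852)
θ=25°: ex = (C−B)/|BC| = (0.0182,-0.9998); ey = (0.9998,0.0182)
θ=25°: P = B + 2.93·ex + -2.78·ey = (-0.9136,-2.1349)
θ=65°: B = A + 2.00·(cos65°, sin65°) = (0.8452, 1.8126)
θ=65°: |BD| = 10.3153
θ=65°: circle(B,5.00) ∩ circle(D,10.00): a=1.5222, h=4.7626
θ=65°:   candidates: C₊=(3.1807,6.2337) cross=49.128; C₋=(1.5069,-3.1434) cross=-49.128
θ=65°:   branch - wants cross < 0 → take C=(1.5069,-3.1434) (cross=-49.128)
θ=65°: ex = (C−B)/|BC| = (0.1323,-0.9912); ey = (0.9912,0.1323)
θ=65°: P = B + 2.93·ex + -2.78·ey = (-1.5226,-1.4595)
θ=261°: B = A + 2.00·(cos261°, sin261°) = (-0.3129, -1.9754)
θ=261°: |BD| = 11.4840
θ=261°: circle(B,5.00) ∩ circle(D,10.00): a=2.4766, h=4.3435
θ=261°:   candidates: C₊=(1.3797,2.7294) cross=49.881; C₋=(2.8740,-5.8282) cross=-49.881
θ=261°:   branch - wants cross < 0 → take C=(2.8740,-5.8282) (cross=-49.881)
θ=261°: ex = (C−B)/|BC| = (0.6374,-0.7706); ey = (0.7706,0.6374)
θ=261°: P = B + 2.93·ex + -2.78·ey = (-0.5875,-6.0050)

θ=25°: -0.91 -2.13
θ=65°: -1.52 -1.46
θ=261°: -0.59 -6.00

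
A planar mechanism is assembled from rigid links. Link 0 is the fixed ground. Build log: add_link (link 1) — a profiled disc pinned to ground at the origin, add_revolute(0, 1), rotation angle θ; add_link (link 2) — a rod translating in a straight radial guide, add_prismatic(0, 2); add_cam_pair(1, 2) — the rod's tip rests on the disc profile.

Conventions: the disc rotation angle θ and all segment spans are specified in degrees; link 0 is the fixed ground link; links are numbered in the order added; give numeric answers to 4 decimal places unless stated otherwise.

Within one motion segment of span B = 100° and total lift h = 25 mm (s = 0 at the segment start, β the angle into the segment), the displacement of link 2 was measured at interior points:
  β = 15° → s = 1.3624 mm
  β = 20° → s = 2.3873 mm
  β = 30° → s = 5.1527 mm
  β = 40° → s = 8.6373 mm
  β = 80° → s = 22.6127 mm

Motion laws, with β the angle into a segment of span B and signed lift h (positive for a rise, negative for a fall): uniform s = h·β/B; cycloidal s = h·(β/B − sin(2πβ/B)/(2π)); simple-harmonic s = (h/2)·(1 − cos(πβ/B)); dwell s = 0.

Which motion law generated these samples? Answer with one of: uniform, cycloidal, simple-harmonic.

candidates at β/B = r: uniform s = h·r (linear in β); cycloidal s = h·(r − sin(2πr)/(2π)); simple-harmonic s = (h/2)(1 − cos(πr))
β=15°: printed 1.3624 | uniform 3.7500, cycloidal 0.5310, simple-harmonic 1.3624
β=20°: printed 2.3873 | uniform 5.0000, cycloidal 1.2159, simple-harmonic 2.3873
β=30°: printed 5.1527 | uniform 7.5000, cycloidal 3.7159, simple-harmonic 5.1527
β=40°: printed 8.6373 | uniform 10.0000, cycloidal 7.6613, simple-harmonic 8.6373
β=80°: printed 22.6127 | uniform 20.0000, cycloidal 23.7841, simple-harmonic 22.6127
only one law matches every sample → simple-harmonic

simple-harmonic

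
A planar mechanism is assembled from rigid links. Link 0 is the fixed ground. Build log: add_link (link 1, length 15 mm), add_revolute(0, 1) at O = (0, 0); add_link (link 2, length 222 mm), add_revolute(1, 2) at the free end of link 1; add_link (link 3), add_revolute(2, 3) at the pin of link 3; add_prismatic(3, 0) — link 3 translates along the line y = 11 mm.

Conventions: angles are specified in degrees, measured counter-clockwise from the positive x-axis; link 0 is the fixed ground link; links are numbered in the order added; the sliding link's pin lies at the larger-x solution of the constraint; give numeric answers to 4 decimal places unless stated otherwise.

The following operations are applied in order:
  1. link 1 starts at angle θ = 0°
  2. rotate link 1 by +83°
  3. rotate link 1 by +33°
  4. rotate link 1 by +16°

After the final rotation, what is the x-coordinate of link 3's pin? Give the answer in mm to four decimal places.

geometry: r = 15 mm, L = 222 mm, e = 11 mm; θ starts at 0°
rotate link 1 by +83°: θ ← 0° +83° = 83°
rotate link 1 by +33°: θ ← 83° +33° = 116°
rotate link 1 by +16°: θ ← 116° +16° = 132°
crank pin P = (r cos θ, r sin θ) = (-10.036959, 11.147172)
h = r sin θ − e = 11.147172 − 11 = 0.147172
x = r cos θ + √(L² − h²) = -10.036959 + 221.999951 = 211.962992

211.9630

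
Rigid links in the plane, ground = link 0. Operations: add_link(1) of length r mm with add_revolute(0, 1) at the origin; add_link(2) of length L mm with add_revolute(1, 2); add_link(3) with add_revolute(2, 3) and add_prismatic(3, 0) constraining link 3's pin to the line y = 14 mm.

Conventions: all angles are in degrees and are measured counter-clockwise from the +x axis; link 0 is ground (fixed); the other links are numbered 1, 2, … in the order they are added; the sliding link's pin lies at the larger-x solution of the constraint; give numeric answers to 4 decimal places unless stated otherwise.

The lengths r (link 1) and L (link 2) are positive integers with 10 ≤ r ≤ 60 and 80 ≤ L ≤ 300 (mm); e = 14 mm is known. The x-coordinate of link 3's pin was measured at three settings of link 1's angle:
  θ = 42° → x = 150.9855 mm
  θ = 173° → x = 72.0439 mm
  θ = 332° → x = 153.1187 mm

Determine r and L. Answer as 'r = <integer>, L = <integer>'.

constraint per measurement: (x − r cos θ)² + (r sin θ − e)² = L²
subtracting the θ₁ and θ₂ equations cancels the r² and L² terms:
r = (x₁² − x₂²) / (2[(x₁cos θ₁ + e sin θ₁) − (x₂cos θ₂ + e sin θ₂)]) = 46.0000 → r = 46
L² = (x₁ − r cos θ₁)² + (r sin θ₁ − e)² = 13924.0044 → L = 118.0000 → L = 118
check at θ₃=332°: x = 153.1187 (printed 153.1187) ✓

r = 46, L = 118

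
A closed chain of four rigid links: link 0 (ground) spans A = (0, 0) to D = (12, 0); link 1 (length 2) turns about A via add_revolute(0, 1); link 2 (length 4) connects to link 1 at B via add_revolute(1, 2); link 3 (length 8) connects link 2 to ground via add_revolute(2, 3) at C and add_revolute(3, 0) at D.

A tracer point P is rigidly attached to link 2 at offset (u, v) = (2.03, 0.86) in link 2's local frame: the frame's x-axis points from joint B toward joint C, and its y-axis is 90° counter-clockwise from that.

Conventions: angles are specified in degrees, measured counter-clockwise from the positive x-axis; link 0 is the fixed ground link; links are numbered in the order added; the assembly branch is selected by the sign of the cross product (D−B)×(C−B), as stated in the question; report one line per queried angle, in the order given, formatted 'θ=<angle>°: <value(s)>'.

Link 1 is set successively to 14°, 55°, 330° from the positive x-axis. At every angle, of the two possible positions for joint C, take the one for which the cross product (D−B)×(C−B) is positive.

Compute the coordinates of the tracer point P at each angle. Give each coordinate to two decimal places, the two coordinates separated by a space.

A=(0,0), D=(12.00,0)
θ=14°: B = A + 2.00·(cos14°, sin14°) = (1.9406, 0.4838)
θ=14°: |BD| = 10.0710
θ=14°: circle(B,4.00) ∩ circle(D,8.00): a=2.6524, h=2.9941
θ=14°:   candidates: C₊=(4.7338,3.3470) cross=30.154; C₋=(4.4461,-2.6342) cross=-30.154
θ=14°:   branch + wants cross > 0 → take C=(4.7338,3.3470) (cross=30.154)
θ=14°: ex = (C−B)/|BC| = (0.6983,0.7158); ey = (-0.7158,0.6983)
θ=14°: P = B + 2.03·ex + 0.86·ey = (2.7426,2.5375)
θ=55°: B = A + 2.00·(cos55°, sin55°) = (1.1472, 1.6383)
θ=55°: |BD| = 10.9758
θ=55°: circle(B,4.00) ∩ circle(D,8.00): a=3.3013, h=2.2587
θ=55°:   candidates: C₊=(4.7486,3.3789) cross=24.791; C₋=(4.0743,-1.0878) cross=-24.791
θ=55°:   branch + wants cross > 0 → take C=(4.7486,3.3789) (cross=24.791)
θ=55°: ex = (C−B)/|BC| = (0.9004,0.4351); ey = (-0.4351,0.9004)
θ=55°: P = B + 2.03·ex + 0.86·ey = (2.6007,3.2960)
θ=330°: B = A + 2.00·(cos330°, sin330°) = (1.7321, -1.0000)
θ=330°: |BD| = 10.3165
θ=330°: circle(B,4.00) ∩ circle(D,8.00): a=2.8319, h=2.8249
θ=330°:   candidates: C₊=(4.2768,2.0861) cross=29.144; C₋=(4.8244,-3.5371) cross=-29.144
θ=330°:   branch + wants cross > 0 → take C=(4.2768,2.0861) (cross=29.144)
θ=330°: ex = (C−B)/|BC| = (0.6362,0.7715); ey = (-0.7715,0.6362)
θ=330°: P = B + 2.03·ex + 0.86·ey = (2.3600,1.1133)

θ=14°: 2.74 2.54
θ=55°: 2.60 3.30
θ=330°: 2.36 1.11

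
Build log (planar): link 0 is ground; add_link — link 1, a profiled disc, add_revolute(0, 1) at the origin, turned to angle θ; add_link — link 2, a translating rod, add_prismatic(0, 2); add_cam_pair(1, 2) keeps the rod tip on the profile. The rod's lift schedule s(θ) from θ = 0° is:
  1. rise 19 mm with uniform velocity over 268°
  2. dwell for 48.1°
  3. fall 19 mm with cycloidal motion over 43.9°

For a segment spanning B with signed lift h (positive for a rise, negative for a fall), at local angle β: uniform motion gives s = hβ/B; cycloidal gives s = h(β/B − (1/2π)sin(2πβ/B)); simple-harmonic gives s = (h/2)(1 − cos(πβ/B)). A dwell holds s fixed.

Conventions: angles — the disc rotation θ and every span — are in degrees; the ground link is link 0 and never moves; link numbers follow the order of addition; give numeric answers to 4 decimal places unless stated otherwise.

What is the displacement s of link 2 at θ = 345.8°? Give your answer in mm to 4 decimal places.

seg 1 [0°–268°] uniform, h=19: full span → s += 19 → s = 19.0000
seg 2 [268°–316.1°] dwell: s stays 19.0000
seg 3 [316.1°–360°] cycloidal, h=-19: θ=345.8° here. β=29.7, B=43.9. -19·(0.6765 − sin(2π·0.6765)/(2π)) = -15.5617 → s = 3.4383

3.4383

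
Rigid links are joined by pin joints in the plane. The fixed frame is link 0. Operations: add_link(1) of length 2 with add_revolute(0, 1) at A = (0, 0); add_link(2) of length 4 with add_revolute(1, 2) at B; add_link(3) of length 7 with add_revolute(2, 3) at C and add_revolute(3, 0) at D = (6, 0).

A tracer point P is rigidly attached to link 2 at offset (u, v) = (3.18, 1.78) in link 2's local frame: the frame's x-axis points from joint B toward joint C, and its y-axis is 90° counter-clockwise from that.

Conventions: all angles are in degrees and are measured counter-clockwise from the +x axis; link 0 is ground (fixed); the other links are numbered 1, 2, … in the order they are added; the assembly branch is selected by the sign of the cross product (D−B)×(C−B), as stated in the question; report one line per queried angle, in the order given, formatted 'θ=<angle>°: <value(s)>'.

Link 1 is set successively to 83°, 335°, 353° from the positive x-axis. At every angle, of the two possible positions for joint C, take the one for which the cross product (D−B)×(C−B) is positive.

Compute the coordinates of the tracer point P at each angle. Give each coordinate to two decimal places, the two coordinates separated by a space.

A=(0,0), D=(6.00,0)
θ=83°: B = A + 2.00·(cos83°, sin83°) = (0.2437, 1.9851)
θ=83°: |BD| = 6.0889
θ=83°: circle(B,4.00) ∩ circle(D,7.00): a=0.3346, h=3.9860
θ=83°:   candidates: C₊=(1.8596,5.6442) cross=24.270; C₋=(-0.7394,-1.8922) cross=-24.270
θ=83°:   branch + wants cross > 0 → take C=(1.8596,5.6442) (cross=24.270)
θ=83°: ex = (C−B)/|BC| = (0.4040,0.9148); ey = (-0.9148,0.4040)
θ=83°: P = B + 3.18·ex + 1.78·ey = (-0.1000,5.6131)
θ=335°: B = A + 2.00·(cos335°, sin335°) = (1.8126, -0.8452)
θ=335°: |BD| = 4.2718
θ=335°: circle(B,4.00) ∩ circle(D,7.00): a=-1.7266, h=3.6082
θ=335°:   candidates: C₊=(-0.5938,2.3500) cross=15.414; C₋=(0.8341,-4.7237) cross=-15.414
θ=335°:   branch + wants cross > 0 → take C=(-0.5938,2.3500) (cross=15.414)
θ=335°: ex = (C−B)/|BC| = (-0.6016,0.7988); ey = (-0.7988,-0.6016)
θ=335°: P = B + 3.18·ex + 1.78·ey = (-1.5223,0.6241)
θ=353°: B = A + 2.00·(cos353°, sin353°) = (1.9851, -0.2437)
θ=353°: |BD| = 4.0223
θ=353°: circle(B,4.00) ∩ circle(D,7.00): a=-2.0910, h=3.4100
θ=353°:   candidates: C₊=(-0.3087,3.0332) cross=13.716; C₋=(0.1046,-3.7741) cross=-13.716
θ=353°:   branch + wants cross > 0 → take C=(-0.3087,3.0332) (cross=13.716)
θ=353°: ex = (C−B)/|BC| = (-0.5734,0.8192); ey = (-0.8192,-0.5734)
θ=353°: P = B + 3.18·ex + 1.78·ey = (-1.2967,1.3407)

θ=83°: -0.10 5.61
θ=335°: -1.52 0.62
θ=353°: -1.30 1.34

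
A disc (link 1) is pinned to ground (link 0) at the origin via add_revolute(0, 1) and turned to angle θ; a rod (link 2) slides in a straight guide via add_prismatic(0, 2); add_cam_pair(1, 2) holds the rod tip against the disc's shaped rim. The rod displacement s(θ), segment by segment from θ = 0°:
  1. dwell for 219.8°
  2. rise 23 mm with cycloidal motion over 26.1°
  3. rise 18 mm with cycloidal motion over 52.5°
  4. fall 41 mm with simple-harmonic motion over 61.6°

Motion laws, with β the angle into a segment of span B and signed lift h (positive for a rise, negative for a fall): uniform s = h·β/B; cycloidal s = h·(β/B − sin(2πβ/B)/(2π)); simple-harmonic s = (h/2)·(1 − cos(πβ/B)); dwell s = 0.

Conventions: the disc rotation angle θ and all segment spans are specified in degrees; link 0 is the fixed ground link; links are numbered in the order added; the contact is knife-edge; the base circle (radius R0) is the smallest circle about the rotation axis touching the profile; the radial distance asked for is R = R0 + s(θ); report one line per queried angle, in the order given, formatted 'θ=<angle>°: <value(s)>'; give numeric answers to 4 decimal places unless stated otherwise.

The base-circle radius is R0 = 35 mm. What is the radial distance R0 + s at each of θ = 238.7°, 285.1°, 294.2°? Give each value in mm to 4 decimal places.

segment 1 (0° to 219.8°, dwell): s unchanged at 0.0000
θ = 238.7° falls in segment 2 (219.8° to 245.9°, cycloidal, h = 23): β = 238.7 − 219.8 = 18.9°, B = 26.1°; Δs = 23·(0.7241 − sin(2π·0.7241)/(2π)) = 20.2675; s = 0.0000 + 20.2675 = 20.2675
segment 2 (219.8° to 245.9°, cycloidal, h = 23) is passed completely: s = 0.0000 + (23) = 23.0000
θ = 285.1° falls in segment 3 (245.9° to 298.4°, cycloidal, h = 18): β = 285.1 − 245.9 = 39.2°, B = 52.5°; Δs = 18·(0.7467 − sin(2π·0.7467)/(2π)) = 16.3042; s = 23.0000 + 16.3042 = 39.3042
θ = 294.2° falls in segment 3 (245.9° to 298.4°, cycloidal, h = 18): β = 294.2 − 245.9 = 48.3°, B = 52.5°; Δs = 18·(0.9200 − sin(2π·0.9200)/(2π)) = 17.9401; s = 23.0000 + 17.9401 = 40.9401
θ=238.7°: R = R0 + s = 35 + 20.2675 = 55.2675
θ=285.1°: R = R0 + s = 35 + 39.3042 = 74.3042
θ=294.2°: R = R0 + s = 35 + 40.9401 = 75.9401

θ=238.7°: 55.2675
θ=285.1°: 74.3042
θ=294.2°: 75.9401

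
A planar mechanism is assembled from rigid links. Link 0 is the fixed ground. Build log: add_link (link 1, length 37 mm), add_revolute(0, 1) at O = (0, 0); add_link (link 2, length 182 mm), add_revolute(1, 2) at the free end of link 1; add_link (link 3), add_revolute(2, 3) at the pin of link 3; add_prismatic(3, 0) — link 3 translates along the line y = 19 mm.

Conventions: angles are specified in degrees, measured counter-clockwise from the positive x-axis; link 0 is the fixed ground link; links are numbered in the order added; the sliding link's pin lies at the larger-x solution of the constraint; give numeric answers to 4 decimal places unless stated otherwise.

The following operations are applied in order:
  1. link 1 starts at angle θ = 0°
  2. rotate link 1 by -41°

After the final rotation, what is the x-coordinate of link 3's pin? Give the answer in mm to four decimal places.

geometry: r = 37 mm, L = 182 mm, e = 19 mm; θ starts at 0°
rotate link 1 by -41°: θ ← 0° -41° = -41°
crank pin P = (r cos θ, r sin θ) = (27.924254, -24.274184)
h = r sin θ − e = -24.274184 − 19 = -43.274184
x = r cos θ + √(L² − h²) = 27.924254 + 176.780499 = 204.704754

204.7048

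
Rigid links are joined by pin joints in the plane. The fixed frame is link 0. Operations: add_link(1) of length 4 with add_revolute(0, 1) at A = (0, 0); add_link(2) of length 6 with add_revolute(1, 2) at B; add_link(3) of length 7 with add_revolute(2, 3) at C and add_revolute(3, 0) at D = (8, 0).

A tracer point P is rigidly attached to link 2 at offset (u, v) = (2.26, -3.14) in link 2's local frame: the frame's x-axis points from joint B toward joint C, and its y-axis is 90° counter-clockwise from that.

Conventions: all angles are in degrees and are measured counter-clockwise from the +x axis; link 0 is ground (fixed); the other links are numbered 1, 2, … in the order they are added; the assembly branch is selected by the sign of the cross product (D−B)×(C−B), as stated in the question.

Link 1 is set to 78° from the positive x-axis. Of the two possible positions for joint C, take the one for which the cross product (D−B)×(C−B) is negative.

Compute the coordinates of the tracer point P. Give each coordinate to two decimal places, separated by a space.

A=(0,0), D=(8.00,0)
B = A + 4.00·(cos78°, sin78°) = (0.8316, 3.9126)
|BD| = 8.1666
circle(B,6.00) ∩ circle(D,7.00): a=3.2874, h=5.0193
  candidates: C₊=(6.1219,6.7433) cross=40.990; C₋=(1.3125,-2.0681) cross=-40.990
  branch - wants cross < 0 → take C=(1.3125,-2.0681) (cross=-40.990)
ex = (C−B)/|BC| = (0.0801,-0.9968); ey = (0.9968,0.0801)
P = B + 2.26·ex + -3.14·ey = (-2.1171,1.4082)

-2.12 1.41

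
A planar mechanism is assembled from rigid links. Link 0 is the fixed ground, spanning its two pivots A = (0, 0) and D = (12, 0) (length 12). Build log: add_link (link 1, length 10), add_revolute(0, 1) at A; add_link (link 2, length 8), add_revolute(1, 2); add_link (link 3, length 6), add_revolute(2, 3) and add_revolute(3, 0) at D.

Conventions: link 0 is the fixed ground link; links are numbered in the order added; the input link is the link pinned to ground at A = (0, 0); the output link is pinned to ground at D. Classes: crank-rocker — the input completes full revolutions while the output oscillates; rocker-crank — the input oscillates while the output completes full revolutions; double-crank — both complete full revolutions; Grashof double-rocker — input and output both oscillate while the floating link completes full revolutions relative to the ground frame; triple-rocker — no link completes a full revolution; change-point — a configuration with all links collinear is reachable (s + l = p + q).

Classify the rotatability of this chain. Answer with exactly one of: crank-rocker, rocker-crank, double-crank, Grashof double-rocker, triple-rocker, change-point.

lengths: ground=12, input=10, coupler=8, output=6
sorted: s=6 (shortest), l=12 (longest), p+q=18
s + l = 18 vs p + q = 18
s + l = p + q → change-point (collinear configuration reachable)

change-point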